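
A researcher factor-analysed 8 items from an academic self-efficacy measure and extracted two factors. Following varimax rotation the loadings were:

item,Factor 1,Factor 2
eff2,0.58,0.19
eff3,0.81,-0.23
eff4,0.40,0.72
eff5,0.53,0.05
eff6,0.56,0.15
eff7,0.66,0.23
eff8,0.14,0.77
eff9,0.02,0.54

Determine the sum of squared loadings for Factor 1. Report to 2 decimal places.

2.20

SS loadings for Factor 1 = 0.58² + 0.81² + 0.40² + 0.53² + 0.56² + 0.66² + 0.14² + 0.02² = 0.3364 + 0.6561 + 0.1600 + 0.2809 + 0.3136 + 0.4356 + 0.0196 + 0.0004 = 2.2026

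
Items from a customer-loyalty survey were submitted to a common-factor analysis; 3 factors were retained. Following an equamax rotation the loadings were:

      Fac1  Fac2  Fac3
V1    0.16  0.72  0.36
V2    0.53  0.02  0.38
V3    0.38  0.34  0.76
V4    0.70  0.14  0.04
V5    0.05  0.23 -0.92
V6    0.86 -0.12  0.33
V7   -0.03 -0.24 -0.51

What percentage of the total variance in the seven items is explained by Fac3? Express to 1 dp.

29.6%

SS loadings for Fac3 = 0.36² + 0.38² + 0.76² + 0.04² + (-0.92)² + 0.33² + (-0.51)² = 2.0686
With 7 standardized items, total variance = 7. Proportion = 2.0686/7 = 0.2955 → 29.55%.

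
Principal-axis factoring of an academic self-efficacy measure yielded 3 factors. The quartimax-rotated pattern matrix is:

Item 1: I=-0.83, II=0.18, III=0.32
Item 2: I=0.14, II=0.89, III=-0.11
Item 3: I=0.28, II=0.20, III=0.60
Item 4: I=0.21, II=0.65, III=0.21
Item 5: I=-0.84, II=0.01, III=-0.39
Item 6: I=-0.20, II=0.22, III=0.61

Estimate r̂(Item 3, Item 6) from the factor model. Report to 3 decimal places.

0.354

r̂ = Σ λ_i·λ_j across factors = (0.28)(-0.20) + (0.20)(0.22) + (0.60)(0.61)
  = -0.0560 +0.0440 +0.3660 = 0.3540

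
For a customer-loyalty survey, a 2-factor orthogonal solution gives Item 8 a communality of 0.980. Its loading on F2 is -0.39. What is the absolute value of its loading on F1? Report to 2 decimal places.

0.91

Under orthogonal rotation h² = Σλ², so λ_F1² = h² − (0.1521) = 0.980 − 0.1521 = 0.8279.
|λ| = √0.8279 = 0.9099.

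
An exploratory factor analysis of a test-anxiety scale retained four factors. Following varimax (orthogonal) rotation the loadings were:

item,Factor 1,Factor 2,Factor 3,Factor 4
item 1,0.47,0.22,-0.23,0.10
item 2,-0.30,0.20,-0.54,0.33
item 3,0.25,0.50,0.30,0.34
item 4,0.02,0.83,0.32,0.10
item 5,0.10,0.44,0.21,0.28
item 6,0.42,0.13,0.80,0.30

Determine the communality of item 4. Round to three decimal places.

h² = 0.02² + 0.83² + 0.32² + 0.10² = 0.0004 + 0.6889 + 0.1024 + 0.0100 = 0.8017

0.802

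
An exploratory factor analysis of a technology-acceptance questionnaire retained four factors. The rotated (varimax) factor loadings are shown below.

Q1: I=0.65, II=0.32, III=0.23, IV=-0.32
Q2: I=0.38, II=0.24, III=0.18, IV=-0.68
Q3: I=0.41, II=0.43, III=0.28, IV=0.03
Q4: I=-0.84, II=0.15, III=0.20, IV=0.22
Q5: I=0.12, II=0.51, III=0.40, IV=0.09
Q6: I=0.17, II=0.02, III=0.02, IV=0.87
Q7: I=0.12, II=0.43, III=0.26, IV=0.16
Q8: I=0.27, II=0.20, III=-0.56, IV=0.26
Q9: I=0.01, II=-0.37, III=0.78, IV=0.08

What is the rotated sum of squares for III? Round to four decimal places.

1.3537

SS loadings for III = 0.23² + 0.18² + 0.28² + 0.20² + 0.40² + 0.02² + 0.26² + (-0.56)² + 0.78² = 0.0529 + 0.0324 + 0.0784 + 0.0400 + 0.1600 + 0.0004 + 0.0676 + 0.3136 + 0.6084 = 1.3537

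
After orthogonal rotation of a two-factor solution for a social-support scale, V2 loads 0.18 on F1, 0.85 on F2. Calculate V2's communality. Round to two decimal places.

0.75

h² = 0.18² + 0.85² = 0.0324 + 0.7225 = 0.7549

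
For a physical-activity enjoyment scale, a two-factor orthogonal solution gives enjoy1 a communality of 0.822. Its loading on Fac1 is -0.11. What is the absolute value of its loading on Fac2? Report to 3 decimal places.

0.900

Under orthogonal rotation h² = Σλ², so λ_Fac2² = h² − (0.0121) = 0.822 − 0.0121 = 0.8099.
|λ| = √0.8099 = 0.8999.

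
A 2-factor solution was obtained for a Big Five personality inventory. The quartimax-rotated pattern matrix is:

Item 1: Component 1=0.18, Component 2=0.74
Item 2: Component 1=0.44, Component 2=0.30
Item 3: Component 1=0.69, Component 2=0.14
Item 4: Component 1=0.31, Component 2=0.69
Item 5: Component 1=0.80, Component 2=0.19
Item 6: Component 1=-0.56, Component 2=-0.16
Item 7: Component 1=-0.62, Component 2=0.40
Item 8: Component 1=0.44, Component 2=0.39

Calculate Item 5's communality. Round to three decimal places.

h² = 0.80² + 0.19² = 0.6400 + 0.0361 = 0.6761

0.676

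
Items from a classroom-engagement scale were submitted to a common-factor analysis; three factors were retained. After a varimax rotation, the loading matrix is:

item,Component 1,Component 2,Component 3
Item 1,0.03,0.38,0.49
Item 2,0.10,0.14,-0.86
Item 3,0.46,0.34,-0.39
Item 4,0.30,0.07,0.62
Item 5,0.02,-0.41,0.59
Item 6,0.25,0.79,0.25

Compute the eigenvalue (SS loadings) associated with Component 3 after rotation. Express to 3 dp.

SS loadings for Component 3 = 0.49² + (-0.86)² + (-0.39)² + 0.62² + 0.59² + 0.25² = 0.2401 + 0.7396 + 0.1521 + 0.3844 + 0.3481 + 0.0625 = 1.9268

1.927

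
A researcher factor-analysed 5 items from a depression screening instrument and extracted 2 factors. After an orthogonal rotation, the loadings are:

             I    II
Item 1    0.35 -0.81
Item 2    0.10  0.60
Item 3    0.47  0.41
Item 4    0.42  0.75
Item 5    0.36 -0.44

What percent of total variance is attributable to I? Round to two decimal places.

SS loadings for I = 0.35² + 0.10² + 0.47² + 0.42² + 0.36² = 0.6594
With 5 standardized items, total variance = 5. Proportion = 0.6594/5 = 0.1319 → 13.19%.

13.19%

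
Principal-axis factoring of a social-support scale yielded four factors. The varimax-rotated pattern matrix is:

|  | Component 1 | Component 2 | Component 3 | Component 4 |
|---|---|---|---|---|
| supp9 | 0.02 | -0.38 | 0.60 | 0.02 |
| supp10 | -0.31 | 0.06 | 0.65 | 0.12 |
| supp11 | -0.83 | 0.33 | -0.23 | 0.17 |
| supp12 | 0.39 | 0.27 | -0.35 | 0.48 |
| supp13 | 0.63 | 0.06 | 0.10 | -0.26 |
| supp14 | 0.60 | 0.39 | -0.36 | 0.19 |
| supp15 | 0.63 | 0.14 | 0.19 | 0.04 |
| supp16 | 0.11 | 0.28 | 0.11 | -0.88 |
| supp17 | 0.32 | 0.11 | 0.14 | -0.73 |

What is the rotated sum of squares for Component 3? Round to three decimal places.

1.165

SS loadings for Component 3 = 0.60² + 0.65² + (-0.23)² + (-0.35)² + 0.10² + (-0.36)² + 0.19² + 0.11² + 0.14² = 0.3600 + 0.4225 + 0.0529 + 0.1225 + 0.0100 + 0.1296 + 0.0361 + 0.0121 + 0.0196 = 1.1653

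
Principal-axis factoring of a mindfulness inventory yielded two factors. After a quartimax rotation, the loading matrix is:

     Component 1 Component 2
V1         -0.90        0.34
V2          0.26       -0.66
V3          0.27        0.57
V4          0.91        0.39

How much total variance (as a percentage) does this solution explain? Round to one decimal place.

Communalities: 0.9256, 0.5032, 0.3978, 0.9802; Σh² = 2.8068.
Total variance with 4 standardized items is 4, so the solution explains 2.8068/4 = 0.7017 = 70.17%.

70.2%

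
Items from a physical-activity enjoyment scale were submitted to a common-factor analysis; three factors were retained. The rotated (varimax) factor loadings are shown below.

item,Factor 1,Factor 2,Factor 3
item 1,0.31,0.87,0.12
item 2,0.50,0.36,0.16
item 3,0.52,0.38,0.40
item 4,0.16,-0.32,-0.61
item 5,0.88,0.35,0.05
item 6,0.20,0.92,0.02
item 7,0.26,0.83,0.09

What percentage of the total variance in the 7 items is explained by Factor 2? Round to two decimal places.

39.87%

SS loadings for Factor 2 = 0.87² + 0.36² + 0.38² + (-0.32)² + 0.35² + 0.92² + 0.83² = 2.7911
With 7 standardized items, total variance = 7. Proportion = 2.7911/7 = 0.3987 → 39.87%.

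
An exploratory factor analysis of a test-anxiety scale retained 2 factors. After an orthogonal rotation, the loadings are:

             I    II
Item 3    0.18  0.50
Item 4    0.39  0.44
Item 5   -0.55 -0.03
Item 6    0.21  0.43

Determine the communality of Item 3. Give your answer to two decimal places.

h² = 0.18² + 0.50² = 0.0324 + 0.2500 = 0.2824

0.28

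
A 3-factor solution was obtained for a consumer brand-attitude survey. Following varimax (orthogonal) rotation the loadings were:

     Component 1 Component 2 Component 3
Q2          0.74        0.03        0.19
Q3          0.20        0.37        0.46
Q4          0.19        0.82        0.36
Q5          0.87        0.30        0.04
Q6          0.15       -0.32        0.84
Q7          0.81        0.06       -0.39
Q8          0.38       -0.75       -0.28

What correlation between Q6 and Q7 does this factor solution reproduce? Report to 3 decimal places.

-0.225

r̂ = Σ λ_i·λ_j across factors = (0.15)(0.81) + (-0.32)(0.06) + (0.84)(-0.39)
  = +0.1215 -0.0192 -0.3276 = -0.2253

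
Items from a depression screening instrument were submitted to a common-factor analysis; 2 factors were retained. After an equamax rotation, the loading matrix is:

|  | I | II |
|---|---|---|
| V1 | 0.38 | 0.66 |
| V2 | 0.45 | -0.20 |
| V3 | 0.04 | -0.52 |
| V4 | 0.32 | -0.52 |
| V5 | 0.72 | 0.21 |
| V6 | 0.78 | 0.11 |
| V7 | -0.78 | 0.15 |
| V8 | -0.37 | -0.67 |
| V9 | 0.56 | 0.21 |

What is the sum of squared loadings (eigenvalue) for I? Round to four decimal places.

2.6366

SS loadings for I = 0.38² + 0.45² + 0.04² + 0.32² + 0.72² + 0.78² + (-0.78)² + (-0.37)² + 0.56² = 0.1444 + 0.2025 + 0.0016 + 0.1024 + 0.5184 + 0.6084 + 0.6084 + 0.1369 + 0.3136 = 2.6366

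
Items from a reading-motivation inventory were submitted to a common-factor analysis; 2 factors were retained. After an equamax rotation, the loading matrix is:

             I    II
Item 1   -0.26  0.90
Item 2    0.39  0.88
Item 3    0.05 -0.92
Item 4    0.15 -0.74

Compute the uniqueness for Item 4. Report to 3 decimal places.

h² = 0.15² + (-0.74)² = 0.0225 + 0.5476 = 0.5701
Uniqueness u² = 1 − h² = 1 − 0.5701 = 0.4299

0.430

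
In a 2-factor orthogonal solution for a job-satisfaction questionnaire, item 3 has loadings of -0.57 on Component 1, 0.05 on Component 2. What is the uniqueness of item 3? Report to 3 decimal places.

h² = (-0.57)² + 0.05² = 0.3249 + 0.0025 = 0.3274
Uniqueness u² = 1 − h² = 1 − 0.3274 = 0.6726

0.673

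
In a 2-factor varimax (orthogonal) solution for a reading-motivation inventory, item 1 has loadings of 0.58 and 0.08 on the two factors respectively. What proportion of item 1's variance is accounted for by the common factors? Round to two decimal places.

h² = 0.58² + 0.08² = 0.3364 + 0.0064 = 0.3428

0.34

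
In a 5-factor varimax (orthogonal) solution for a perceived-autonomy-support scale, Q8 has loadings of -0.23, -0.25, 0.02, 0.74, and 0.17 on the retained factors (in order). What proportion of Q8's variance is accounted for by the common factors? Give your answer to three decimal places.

h² = (-0.23)² + (-0.25)² + 0.02² + 0.74² + 0.17² = 0.0529 + 0.0625 + 0.0004 + 0.5476 + 0.0289 = 0.6923

0.692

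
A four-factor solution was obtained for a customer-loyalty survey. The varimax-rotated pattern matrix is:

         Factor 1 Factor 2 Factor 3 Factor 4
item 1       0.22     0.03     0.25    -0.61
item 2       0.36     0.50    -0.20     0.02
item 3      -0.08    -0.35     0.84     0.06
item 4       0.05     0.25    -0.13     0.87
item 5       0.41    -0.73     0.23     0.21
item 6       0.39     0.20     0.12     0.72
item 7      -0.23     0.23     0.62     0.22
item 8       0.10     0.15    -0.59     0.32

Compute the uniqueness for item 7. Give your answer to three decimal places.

h² = (-0.23)² + 0.23² + 0.62² + 0.22² = 0.0529 + 0.0529 + 0.3844 + 0.0484 = 0.5386
Uniqueness u² = 1 − h² = 1 − 0.5386 = 0.4614

0.461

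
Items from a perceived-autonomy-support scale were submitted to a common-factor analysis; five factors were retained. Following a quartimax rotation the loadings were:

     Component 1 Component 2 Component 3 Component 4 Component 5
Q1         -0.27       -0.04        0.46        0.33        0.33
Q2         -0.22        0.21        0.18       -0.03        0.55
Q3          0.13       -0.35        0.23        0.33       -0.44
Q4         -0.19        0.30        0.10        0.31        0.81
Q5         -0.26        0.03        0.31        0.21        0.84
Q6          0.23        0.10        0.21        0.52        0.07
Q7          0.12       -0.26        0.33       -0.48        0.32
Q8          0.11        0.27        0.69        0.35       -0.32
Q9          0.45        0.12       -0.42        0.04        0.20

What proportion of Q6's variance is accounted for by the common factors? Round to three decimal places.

0.382

h² = 0.23² + 0.10² + 0.21² + 0.52² + 0.07² = 0.0529 + 0.0100 + 0.0441 + 0.2704 + 0.0049 = 0.3823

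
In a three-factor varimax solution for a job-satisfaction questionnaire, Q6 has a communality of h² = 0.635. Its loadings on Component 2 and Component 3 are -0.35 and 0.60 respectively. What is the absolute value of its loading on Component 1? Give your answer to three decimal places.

0.391

Under orthogonal rotation h² = Σλ², so λ_Component 1² = h² − (0.4825) = 0.635 − 0.4825 = 0.1525.
|λ| = √0.1525 = 0.3905.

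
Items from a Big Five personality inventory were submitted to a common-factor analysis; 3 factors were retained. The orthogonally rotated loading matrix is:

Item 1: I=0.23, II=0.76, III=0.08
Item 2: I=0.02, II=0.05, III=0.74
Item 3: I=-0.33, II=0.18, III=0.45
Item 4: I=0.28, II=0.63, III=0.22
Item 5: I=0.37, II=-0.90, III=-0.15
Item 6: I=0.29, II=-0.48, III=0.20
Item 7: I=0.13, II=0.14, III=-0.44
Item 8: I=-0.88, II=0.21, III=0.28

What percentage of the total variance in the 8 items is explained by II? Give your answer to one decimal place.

26.4%

SS loadings for II = 0.76² + 0.05² + 0.18² + 0.63² + (-0.90)² + (-0.48)² + 0.14² + 0.21² = 2.1135
With 8 standardized items, total variance = 8. Proportion = 2.1135/8 = 0.2642 → 26.42%.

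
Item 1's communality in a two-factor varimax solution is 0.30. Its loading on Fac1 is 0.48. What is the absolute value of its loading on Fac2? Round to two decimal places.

Under orthogonal rotation h² = Σλ², so λ_Fac2² = h² − (0.2304) = 0.30 − 0.2304 = 0.0696.
|λ| = √0.0696 = 0.2638.

0.26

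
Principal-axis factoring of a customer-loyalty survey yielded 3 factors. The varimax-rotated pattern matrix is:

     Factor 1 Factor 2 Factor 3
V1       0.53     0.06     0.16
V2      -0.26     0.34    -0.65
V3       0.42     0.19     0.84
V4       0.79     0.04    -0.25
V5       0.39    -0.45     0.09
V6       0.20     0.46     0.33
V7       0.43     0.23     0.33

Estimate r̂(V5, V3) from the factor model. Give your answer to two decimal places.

0.15

r̂ = Σ λ_i·λ_j across factors = (0.39)(0.42) + (-0.45)(0.19) + (0.09)(0.84)
  = +0.1638 -0.0855 +0.0756 = 0.1539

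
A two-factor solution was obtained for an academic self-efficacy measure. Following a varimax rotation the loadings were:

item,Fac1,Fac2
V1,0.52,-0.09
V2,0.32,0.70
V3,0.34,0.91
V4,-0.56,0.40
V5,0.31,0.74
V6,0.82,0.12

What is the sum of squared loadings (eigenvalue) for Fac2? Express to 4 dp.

SS loadings for Fac2 = (-0.09)² + 0.70² + 0.91² + 0.40² + 0.74² + 0.12² = 0.0081 + 0.4900 + 0.8281 + 0.1600 + 0.5476 + 0.0144 = 2.0482

2.0482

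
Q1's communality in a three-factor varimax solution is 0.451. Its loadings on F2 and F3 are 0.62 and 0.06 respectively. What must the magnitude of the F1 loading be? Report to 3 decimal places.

Under orthogonal rotation h² = Σλ², so λ_F1² = h² − (0.3880) = 0.451 − 0.3880 = 0.0630.
|λ| = √0.0630 = 0.2510.

0.251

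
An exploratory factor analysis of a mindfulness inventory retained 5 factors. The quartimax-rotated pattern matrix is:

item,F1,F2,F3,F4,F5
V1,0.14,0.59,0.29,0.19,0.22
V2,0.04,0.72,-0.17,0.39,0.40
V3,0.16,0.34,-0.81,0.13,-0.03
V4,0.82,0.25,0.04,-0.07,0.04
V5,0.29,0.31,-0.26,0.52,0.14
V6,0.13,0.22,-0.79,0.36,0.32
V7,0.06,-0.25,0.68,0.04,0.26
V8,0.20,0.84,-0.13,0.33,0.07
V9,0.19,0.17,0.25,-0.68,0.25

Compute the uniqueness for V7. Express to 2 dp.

h² = 0.06² + (-0.25)² + 0.68² + 0.04² + 0.26² = 0.0036 + 0.0625 + 0.4624 + 0.0016 + 0.0676 = 0.5977
Uniqueness u² = 1 − h² = 1 − 0.5977 = 0.4023

0.40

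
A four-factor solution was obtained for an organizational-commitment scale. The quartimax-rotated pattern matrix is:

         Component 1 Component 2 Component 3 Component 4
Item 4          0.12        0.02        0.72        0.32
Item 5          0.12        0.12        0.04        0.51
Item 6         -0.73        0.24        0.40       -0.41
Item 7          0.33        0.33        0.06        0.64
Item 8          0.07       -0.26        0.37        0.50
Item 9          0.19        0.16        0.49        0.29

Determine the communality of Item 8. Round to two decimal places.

h² = 0.07² + (-0.26)² + 0.37² + 0.50² = 0.0049 + 0.0676 + 0.1369 + 0.2500 = 0.4594

0.46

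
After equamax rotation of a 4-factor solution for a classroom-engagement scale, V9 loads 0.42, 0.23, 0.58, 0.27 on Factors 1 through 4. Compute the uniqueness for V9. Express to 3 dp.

h² = 0.42² + 0.23² + 0.58² + 0.27² = 0.1764 + 0.0529 + 0.3364 + 0.0729 = 0.6386
Uniqueness u² = 1 − h² = 1 − 0.6386 = 0.3614

0.361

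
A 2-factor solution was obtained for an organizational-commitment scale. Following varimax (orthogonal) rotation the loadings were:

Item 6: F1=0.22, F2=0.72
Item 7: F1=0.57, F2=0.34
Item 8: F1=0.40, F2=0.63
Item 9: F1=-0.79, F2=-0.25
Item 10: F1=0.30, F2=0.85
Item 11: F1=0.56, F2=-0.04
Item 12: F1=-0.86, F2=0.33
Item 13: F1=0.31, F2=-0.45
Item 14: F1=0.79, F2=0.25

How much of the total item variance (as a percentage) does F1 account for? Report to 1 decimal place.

33.6%

SS loadings for F1 = 0.22² + 0.57² + 0.40² + (-0.79)² + 0.30² + 0.56² + (-0.86)² + 0.31² + 0.79² = 3.0208
With 9 standardized items, total variance = 9. Proportion = 3.0208/9 = 0.3356 → 33.56%.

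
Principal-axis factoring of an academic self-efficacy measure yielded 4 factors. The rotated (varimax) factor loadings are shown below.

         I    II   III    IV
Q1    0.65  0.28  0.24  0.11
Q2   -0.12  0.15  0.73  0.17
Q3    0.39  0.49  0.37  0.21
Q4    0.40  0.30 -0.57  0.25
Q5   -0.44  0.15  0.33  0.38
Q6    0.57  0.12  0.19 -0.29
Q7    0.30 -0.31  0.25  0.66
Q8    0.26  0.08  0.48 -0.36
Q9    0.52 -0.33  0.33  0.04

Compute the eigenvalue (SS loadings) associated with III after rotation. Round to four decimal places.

1.5991

SS loadings for III = 0.24² + 0.73² + 0.37² + (-0.57)² + 0.33² + 0.19² + 0.25² + 0.48² + 0.33² = 0.0576 + 0.5329 + 0.1369 + 0.3249 + 0.1089 + 0.0361 + 0.0625 + 0.2304 + 0.1089 = 1.5991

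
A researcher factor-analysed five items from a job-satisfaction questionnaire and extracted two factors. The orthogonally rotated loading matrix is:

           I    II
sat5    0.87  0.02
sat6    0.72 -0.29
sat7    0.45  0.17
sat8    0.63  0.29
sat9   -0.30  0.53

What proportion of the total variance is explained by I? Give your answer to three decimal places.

SS loadings for I = 0.87² + 0.72² + 0.45² + 0.63² + (-0.30)² = 1.9647
Proportion of variance = 1.9647 / 5 = 0.3929.

0.393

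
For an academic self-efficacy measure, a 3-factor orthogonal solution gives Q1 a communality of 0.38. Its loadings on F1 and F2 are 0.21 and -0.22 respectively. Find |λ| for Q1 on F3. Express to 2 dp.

0.54

Under orthogonal rotation h² = Σλ², so λ_F3² = h² − (0.0925) = 0.38 − 0.0925 = 0.2875.
|λ| = √0.2875 = 0.5362.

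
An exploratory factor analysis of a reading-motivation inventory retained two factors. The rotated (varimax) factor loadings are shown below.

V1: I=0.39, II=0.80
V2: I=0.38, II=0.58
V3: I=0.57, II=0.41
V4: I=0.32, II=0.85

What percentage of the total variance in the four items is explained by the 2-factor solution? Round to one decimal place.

SS loadings by factor: 0.7238, 1.8670; total = 2.5908.
Total variance with 4 standardized items is 4, so the solution explains 2.5908/4 = 0.6477 = 64.77%.

64.8%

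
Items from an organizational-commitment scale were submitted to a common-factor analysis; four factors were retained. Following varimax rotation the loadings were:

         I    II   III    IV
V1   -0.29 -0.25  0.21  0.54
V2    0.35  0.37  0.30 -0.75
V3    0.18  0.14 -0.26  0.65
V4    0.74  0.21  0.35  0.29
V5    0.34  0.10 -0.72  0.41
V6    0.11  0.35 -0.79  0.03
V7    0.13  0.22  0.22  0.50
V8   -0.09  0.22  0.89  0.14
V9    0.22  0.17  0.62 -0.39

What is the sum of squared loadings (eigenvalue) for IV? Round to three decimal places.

SS loadings for IV = 0.54² + (-0.75)² + 0.65² + 0.29² + 0.41² + 0.03² + 0.50² + 0.14² + (-0.39)² = 0.2916 + 0.5625 + 0.4225 + 0.0841 + 0.1681 + 0.0009 + 0.2500 + 0.0196 + 0.1521 = 1.9514

1.951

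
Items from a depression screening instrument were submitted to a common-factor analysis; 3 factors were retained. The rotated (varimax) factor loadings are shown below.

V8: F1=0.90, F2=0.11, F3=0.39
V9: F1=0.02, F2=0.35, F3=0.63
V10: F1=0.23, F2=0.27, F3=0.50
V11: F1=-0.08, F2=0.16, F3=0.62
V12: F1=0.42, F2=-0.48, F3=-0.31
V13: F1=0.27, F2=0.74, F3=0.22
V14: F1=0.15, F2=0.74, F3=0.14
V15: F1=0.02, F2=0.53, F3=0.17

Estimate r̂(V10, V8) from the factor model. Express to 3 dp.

0.432

r̂ = Σ λ_i·λ_j across factors = (0.23)(0.90) + (0.27)(0.11) + (0.50)(0.39)
  = +0.2070 +0.0297 +0.1950 = 0.4317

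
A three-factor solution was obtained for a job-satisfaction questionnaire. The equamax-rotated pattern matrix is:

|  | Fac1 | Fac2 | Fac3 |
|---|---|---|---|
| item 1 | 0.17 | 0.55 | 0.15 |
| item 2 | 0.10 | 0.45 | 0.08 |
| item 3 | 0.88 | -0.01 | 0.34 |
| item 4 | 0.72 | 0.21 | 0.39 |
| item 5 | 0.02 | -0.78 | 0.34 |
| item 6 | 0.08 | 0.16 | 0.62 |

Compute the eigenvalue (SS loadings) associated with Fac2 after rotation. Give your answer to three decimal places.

SS loadings for Fac2 = 0.55² + 0.45² + (-0.01)² + 0.21² + (-0.78)² + 0.16² = 0.3025 + 0.2025 + 0.0001 + 0.0441 + 0.6084 + 0.0256 = 1.1832

1.183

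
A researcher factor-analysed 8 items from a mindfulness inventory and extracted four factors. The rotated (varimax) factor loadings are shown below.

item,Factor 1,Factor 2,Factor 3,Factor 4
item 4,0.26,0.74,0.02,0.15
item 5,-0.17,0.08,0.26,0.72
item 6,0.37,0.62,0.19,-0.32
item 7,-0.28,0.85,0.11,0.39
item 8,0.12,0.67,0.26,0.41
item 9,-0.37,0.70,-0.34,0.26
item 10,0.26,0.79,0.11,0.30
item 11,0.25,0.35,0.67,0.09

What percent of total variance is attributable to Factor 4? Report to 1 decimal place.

14.1%

SS loadings for Factor 4 = 0.15² + 0.72² + (-0.32)² + 0.39² + 0.41² + 0.26² + 0.30² + 0.09² = 1.1292
With 8 standardized items, total variance = 8. Proportion = 1.1292/8 = 0.1411 → 14.12%.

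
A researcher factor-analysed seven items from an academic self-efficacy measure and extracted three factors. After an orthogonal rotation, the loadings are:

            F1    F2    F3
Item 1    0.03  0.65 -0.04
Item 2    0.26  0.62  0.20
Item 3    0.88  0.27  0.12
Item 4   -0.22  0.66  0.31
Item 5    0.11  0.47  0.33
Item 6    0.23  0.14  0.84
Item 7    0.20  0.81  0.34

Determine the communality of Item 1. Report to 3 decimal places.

0.425

h² = 0.03² + 0.65² + (-0.04)² = 0.0009 + 0.4225 + 0.0016 = 0.4250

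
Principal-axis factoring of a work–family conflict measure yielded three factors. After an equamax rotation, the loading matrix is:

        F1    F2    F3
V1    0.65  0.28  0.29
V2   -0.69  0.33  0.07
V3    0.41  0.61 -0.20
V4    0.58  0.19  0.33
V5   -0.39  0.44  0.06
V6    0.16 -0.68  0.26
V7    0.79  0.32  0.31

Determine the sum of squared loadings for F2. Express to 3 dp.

SS loadings for F2 = 0.28² + 0.33² + 0.61² + 0.19² + 0.44² + (-0.68)² + 0.32² = 0.0784 + 0.1089 + 0.3721 + 0.0361 + 0.1936 + 0.4624 + 0.1024 = 1.3539

1.354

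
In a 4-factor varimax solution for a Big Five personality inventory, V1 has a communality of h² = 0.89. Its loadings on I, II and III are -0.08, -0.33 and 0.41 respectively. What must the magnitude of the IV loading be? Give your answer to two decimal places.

Under orthogonal rotation h² = Σλ², so λ_IV² = h² − (0.2834) = 0.89 − 0.2834 = 0.6066.
|λ| = √0.6066 = 0.7788.

0.78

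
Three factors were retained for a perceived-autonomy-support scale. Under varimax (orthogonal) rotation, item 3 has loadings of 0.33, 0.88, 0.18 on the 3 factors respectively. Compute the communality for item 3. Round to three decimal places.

0.916

h² = 0.33² + 0.88² + 0.18² = 0.1089 + 0.7744 + 0.0324 = 0.9157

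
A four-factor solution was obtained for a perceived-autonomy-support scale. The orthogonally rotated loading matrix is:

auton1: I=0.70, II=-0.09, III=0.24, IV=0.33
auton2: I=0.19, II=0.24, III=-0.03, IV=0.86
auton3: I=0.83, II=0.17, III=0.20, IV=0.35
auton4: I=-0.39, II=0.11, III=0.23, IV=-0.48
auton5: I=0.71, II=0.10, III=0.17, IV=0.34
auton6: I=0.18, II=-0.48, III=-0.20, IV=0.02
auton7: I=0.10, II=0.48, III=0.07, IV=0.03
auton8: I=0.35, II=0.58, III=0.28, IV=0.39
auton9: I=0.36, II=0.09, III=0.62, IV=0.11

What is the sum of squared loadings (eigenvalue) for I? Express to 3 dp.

2.166

SS loadings for I = 0.70² + 0.19² + 0.83² + (-0.39)² + 0.71² + 0.18² + 0.10² + 0.35² + 0.36² = 0.4900 + 0.0361 + 0.6889 + 0.1521 + 0.5041 + 0.0324 + 0.0100 + 0.1225 + 0.1296 = 2.1657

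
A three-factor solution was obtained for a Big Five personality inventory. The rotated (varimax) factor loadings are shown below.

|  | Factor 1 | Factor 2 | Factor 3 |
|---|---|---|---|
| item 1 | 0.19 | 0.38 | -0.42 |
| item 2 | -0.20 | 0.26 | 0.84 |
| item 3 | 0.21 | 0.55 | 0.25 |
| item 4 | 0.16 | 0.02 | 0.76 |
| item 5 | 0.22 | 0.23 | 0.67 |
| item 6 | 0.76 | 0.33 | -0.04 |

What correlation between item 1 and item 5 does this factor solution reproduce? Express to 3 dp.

r̂ = Σ λ_i·λ_j across factors = (0.19)(0.22) + (0.38)(0.23) + (-0.42)(0.67)
  = +0.0418 +0.0874 -0.2814 = -0.1522

-0.152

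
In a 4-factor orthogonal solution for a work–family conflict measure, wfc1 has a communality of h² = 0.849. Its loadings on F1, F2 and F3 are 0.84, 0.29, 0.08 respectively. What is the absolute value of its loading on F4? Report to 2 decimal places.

Under orthogonal rotation h² = Σλ², so λ_F4² = h² − (0.7961) = 0.849 − 0.7961 = 0.0529.
|λ| = √0.0529 = 0.2300.

0.23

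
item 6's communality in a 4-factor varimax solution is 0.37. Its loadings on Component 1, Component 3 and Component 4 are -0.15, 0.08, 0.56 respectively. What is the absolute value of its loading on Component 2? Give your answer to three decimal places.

0.166

Under orthogonal rotation h² = Σλ², so λ_Component 2² = h² − (0.3425) = 0.37 − 0.3425 = 0.0275.
|λ| = √0.0275 = 0.1658.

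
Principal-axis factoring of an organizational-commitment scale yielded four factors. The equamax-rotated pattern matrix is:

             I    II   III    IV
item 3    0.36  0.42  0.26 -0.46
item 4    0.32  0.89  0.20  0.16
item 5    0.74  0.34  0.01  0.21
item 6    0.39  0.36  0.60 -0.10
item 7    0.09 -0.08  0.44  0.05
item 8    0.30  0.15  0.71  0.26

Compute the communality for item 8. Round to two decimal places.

0.68

h² = 0.30² + 0.15² + 0.71² + 0.26² = 0.0900 + 0.0225 + 0.5041 + 0.0676 = 0.6842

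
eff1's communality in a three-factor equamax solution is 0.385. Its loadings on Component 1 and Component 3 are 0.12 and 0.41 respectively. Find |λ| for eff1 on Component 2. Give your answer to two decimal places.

Under orthogonal rotation h² = Σλ², so λ_Component 2² = h² − (0.1825) = 0.385 − 0.1825 = 0.2025.
|λ| = √0.2025 = 0.4500.

0.45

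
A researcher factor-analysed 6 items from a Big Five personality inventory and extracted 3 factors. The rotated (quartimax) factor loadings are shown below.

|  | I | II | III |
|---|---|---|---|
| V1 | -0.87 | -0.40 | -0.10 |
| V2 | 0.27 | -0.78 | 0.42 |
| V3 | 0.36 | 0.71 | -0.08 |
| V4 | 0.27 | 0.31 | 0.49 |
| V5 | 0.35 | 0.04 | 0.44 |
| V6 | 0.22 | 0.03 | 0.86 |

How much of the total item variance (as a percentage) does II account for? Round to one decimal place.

SS loadings for II = (-0.40)² + (-0.78)² + 0.71² + 0.31² + 0.04² + 0.03² = 1.3711
With 6 standardized items, total variance = 6. Proportion = 1.3711/6 = 0.2285 → 22.85%.

22.9%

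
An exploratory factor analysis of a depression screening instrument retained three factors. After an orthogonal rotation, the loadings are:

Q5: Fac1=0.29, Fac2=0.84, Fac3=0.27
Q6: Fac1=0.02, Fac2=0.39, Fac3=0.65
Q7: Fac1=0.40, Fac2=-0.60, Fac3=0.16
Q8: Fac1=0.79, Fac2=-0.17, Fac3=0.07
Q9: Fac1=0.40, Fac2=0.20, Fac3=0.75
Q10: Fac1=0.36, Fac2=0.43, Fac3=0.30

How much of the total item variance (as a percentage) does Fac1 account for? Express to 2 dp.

SS loadings for Fac1 = 0.29² + 0.02² + 0.40² + 0.79² + 0.40² + 0.36² = 1.1582
With 6 standardized items, total variance = 6. Proportion = 1.1582/6 = 0.1930 → 19.30%.

19.30%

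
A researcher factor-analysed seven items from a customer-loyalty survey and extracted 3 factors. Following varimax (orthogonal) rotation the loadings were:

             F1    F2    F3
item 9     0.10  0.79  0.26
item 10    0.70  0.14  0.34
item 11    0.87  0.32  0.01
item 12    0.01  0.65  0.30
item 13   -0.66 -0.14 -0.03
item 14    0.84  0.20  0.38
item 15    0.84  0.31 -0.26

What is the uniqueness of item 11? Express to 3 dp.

0.141

h² = 0.87² + 0.32² + 0.01² = 0.7569 + 0.1024 + 0.0001 = 0.8594
Uniqueness u² = 1 − h² = 1 − 0.8594 = 0.1406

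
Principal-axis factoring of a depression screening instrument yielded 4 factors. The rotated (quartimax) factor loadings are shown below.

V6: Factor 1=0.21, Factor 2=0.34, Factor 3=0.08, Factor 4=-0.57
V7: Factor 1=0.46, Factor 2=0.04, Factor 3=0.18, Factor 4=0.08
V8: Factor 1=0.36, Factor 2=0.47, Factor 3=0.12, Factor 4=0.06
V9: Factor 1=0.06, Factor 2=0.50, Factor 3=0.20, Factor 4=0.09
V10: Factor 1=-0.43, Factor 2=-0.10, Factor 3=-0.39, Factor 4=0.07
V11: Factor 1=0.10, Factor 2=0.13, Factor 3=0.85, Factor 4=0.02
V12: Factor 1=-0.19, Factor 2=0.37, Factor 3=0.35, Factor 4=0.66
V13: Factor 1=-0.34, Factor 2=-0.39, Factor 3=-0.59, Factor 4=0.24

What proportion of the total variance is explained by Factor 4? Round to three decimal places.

SS loadings for Factor 4 = (-0.57)² + 0.08² + 0.06² + 0.09² + 0.07² + 0.02² + 0.66² + 0.24² = 0.8415
Proportion of variance = 0.8415 / 8 = 0.1052.

0.105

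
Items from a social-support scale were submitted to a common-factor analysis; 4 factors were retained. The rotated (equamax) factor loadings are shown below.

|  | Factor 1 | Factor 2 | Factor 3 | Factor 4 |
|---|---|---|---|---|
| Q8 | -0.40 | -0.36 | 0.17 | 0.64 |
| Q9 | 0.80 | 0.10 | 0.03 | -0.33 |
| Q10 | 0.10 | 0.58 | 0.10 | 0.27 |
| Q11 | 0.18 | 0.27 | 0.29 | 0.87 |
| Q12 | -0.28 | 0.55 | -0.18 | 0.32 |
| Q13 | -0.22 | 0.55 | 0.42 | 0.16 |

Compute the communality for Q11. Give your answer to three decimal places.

0.946

h² = 0.18² + 0.27² + 0.29² + 0.87² = 0.0324 + 0.0729 + 0.0841 + 0.7569 = 0.9463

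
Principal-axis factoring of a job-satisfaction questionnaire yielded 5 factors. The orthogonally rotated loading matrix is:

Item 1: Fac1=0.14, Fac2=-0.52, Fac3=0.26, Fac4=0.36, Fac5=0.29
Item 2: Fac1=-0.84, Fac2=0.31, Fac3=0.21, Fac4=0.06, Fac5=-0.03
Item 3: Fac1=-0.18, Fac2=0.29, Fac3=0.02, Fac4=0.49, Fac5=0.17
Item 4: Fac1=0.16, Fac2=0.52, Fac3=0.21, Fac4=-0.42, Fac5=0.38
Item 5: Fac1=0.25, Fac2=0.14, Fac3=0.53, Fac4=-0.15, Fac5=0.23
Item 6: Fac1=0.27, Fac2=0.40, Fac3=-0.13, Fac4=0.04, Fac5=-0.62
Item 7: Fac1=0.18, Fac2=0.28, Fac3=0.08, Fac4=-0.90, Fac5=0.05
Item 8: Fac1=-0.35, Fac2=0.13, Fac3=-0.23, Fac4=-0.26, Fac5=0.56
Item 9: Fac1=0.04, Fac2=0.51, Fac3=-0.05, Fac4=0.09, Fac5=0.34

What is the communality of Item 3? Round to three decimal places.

h² = (-0.18)² + 0.29² + 0.02² + 0.49² + 0.17² = 0.0324 + 0.0841 + 0.0004 + 0.2401 + 0.0289 = 0.3859

0.386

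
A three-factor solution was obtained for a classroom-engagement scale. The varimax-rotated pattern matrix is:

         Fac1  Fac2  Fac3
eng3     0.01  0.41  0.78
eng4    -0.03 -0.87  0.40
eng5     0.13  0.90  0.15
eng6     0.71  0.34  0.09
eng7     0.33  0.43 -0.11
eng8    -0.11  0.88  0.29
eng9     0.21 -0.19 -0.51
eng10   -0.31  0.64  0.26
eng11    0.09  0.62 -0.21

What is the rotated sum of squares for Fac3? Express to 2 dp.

SS loadings for Fac3 = 0.78² + 0.40² + 0.15² + 0.09² + (-0.11)² + 0.29² + (-0.51)² + 0.26² + (-0.21)² = 0.6084 + 0.1600 + 0.0225 + 0.0081 + 0.0121 + 0.0841 + 0.2601 + 0.0676 + 0.0441 = 1.2670

1.27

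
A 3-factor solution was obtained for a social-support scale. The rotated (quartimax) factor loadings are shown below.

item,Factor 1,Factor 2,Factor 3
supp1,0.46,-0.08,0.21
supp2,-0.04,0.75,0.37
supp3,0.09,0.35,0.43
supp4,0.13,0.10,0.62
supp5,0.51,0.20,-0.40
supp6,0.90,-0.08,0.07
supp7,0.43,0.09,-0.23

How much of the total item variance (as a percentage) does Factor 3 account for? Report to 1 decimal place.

SS loadings for Factor 3 = 0.21² + 0.37² + 0.43² + 0.62² + (-0.40)² + 0.07² + (-0.23)² = 0.9681
With 7 standardized items, total variance = 7. Proportion = 0.9681/7 = 0.1383 → 13.83%.

13.8%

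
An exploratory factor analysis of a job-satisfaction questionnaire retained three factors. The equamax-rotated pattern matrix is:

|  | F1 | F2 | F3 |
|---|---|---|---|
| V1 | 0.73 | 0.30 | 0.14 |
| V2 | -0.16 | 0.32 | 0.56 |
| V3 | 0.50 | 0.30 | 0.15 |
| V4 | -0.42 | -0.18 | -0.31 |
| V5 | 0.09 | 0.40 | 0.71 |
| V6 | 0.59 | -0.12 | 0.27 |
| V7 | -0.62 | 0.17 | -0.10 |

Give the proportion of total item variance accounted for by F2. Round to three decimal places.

0.074

SS loadings for F2 = 0.30² + 0.32² + 0.30² + (-0.18)² + 0.40² + (-0.12)² + 0.17² = 0.5181
Proportion of variance = 0.5181 / 7 = 0.0740.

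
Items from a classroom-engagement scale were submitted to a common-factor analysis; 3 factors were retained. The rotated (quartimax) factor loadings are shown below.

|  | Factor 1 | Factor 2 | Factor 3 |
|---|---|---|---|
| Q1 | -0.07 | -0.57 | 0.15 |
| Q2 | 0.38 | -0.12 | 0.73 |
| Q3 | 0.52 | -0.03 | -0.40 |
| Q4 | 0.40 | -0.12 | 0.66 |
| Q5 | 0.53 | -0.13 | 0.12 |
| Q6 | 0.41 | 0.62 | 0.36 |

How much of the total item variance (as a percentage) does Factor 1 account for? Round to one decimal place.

17.1%

SS loadings for Factor 1 = (-0.07)² + 0.38² + 0.52² + 0.40² + 0.53² + 0.41² = 1.0287
With 6 standardized items, total variance = 6. Proportion = 1.0287/6 = 0.1715 → 17.15%.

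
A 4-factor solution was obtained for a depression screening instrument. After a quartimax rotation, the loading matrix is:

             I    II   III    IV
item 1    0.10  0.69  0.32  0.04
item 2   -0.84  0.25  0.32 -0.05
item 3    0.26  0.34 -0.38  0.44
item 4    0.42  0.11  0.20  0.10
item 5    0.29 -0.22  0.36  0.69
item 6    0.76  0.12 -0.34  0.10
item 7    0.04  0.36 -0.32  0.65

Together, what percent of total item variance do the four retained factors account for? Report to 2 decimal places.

61.92%

Communalities: 0.5901, 0.8730, 0.5212, 0.2385, 0.7382, 0.7176, 0.6561; Σh² = 4.3347.
Total variance with 7 standardized items is 7, so the solution explains 4.3347/7 = 0.6192 = 61.92%.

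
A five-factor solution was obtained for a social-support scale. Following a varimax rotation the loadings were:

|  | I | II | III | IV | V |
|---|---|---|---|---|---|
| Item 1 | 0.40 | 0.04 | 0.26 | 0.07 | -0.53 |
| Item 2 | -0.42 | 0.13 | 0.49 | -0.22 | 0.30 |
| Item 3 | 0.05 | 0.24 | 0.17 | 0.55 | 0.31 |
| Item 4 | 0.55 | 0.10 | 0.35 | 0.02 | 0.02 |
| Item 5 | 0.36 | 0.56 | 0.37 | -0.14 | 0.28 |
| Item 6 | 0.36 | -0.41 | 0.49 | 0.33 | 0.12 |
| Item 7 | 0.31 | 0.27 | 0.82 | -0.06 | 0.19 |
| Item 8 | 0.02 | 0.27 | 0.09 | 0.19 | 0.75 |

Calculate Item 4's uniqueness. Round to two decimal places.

h² = 0.55² + 0.10² + 0.35² + 0.02² + 0.02² = 0.3025 + 0.0100 + 0.1225 + 0.0004 + 0.0004 = 0.4358
Uniqueness u² = 1 − h² = 1 − 0.4358 = 0.5642

0.56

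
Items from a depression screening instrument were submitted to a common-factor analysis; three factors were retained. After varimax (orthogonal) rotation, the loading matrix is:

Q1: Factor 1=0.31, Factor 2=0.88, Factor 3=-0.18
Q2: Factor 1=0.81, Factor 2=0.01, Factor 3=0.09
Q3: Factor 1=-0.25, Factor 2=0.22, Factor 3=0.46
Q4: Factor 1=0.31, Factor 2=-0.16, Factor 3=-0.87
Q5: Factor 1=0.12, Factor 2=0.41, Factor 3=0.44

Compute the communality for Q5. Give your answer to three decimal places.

h² = 0.12² + 0.41² + 0.44² = 0.0144 + 0.1681 + 0.1936 = 0.3761

0.376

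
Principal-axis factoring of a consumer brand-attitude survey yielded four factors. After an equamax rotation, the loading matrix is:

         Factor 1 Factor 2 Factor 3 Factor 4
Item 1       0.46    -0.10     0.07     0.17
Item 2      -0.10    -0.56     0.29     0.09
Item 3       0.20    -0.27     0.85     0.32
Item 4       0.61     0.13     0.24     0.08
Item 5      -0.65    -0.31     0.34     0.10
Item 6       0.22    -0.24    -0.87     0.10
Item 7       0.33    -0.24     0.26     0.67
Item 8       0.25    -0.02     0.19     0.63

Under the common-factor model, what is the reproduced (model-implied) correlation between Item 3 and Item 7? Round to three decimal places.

r̂ = Σ λ_i·λ_j across factors = (0.20)(0.33) + (-0.27)(-0.24) + (0.85)(0.26) + (0.32)(0.67)
  = +0.0660 +0.0648 +0.2210 +0.2144 = 0.5662

0.566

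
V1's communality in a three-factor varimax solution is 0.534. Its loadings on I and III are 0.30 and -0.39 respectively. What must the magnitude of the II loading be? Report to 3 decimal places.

0.540

Under orthogonal rotation h² = Σλ², so λ_II² = h² − (0.2421) = 0.534 − 0.2421 = 0.2919.
|λ| = √0.2919 = 0.5403.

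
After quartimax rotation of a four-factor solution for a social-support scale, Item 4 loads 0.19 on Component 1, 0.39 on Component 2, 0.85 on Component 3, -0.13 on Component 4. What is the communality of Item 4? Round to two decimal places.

0.93

h² = 0.19² + 0.39² + 0.85² + (-0.13)² = 0.0361 + 0.1521 + 0.7225 + 0.0169 = 0.9276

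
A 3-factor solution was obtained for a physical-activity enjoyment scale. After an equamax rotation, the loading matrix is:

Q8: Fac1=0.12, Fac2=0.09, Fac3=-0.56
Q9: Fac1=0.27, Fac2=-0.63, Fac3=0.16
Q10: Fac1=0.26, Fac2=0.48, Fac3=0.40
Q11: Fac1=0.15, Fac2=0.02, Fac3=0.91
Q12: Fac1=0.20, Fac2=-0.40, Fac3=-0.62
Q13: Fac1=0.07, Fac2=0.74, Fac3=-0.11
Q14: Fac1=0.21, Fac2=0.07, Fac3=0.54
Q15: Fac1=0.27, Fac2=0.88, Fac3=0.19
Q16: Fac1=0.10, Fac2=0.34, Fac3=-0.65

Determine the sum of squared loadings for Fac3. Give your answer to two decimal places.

SS loadings for Fac3 = (-0.56)² + 0.16² + 0.40² + 0.91² + (-0.62)² + (-0.11)² + 0.54² + 0.19² + (-0.65)² = 0.3136 + 0.0256 + 0.1600 + 0.8281 + 0.3844 + 0.0121 + 0.2916 + 0.0361 + 0.4225 = 2.4740

2.47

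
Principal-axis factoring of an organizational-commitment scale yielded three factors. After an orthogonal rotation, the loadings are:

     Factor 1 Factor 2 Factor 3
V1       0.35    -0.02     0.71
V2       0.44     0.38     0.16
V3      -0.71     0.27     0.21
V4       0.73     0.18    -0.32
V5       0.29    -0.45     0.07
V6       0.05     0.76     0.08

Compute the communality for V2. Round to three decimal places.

h² = 0.44² + 0.38² + 0.16² = 0.1936 + 0.1444 + 0.0256 = 0.3636

0.364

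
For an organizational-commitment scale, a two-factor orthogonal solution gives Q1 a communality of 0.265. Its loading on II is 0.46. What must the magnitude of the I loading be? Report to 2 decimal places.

Under orthogonal rotation h² = Σλ², so λ_I² = h² − (0.2116) = 0.265 − 0.2116 = 0.0534.
|λ| = √0.0534 = 0.2311.

0.23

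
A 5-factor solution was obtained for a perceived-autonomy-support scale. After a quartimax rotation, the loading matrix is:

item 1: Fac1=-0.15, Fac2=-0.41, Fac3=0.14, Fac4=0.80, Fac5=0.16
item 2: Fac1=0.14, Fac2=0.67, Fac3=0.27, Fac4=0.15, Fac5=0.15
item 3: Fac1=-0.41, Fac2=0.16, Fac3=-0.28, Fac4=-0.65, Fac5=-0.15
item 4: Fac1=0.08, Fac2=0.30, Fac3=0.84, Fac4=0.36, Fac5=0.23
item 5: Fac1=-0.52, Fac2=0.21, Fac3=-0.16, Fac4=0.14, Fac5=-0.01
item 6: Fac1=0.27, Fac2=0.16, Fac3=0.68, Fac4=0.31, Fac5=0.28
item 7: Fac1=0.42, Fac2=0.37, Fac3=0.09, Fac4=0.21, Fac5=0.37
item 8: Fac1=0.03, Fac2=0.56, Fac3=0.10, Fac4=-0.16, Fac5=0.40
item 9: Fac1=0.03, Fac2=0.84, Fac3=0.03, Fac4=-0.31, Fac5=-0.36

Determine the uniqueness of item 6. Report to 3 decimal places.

h² = 0.27² + 0.16² + 0.68² + 0.31² + 0.28² = 0.0729 + 0.0256 + 0.4624 + 0.0961 + 0.0784 = 0.7354
Uniqueness u² = 1 − h² = 1 − 0.7354 = 0.2646

0.265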